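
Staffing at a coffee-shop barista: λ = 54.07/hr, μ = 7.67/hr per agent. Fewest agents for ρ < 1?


Stability requires cμ > λ ⇔ c > λ/μ.
λ/μ = 54.07/7.67 = 7.0495
Minimum integer c = ⌊7.0495⌋ + 1 = 8
Check: 8·7.67 = 61.36 > 54.07, while 7·7.67 = 53.69 ≤ 54.07

Final: 8 servers


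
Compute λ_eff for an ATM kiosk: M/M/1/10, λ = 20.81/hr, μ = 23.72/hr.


ρ = 0.8773; P_K = (1−ρ)ρ^10/(1−ρ^11) = 0.043433
λ_eff = λ(1 − P_K) = 20.81·(1 − 0.043433) = 20.81·0.956567 = 19.9062 /hr

Final: 19.9062 /hr


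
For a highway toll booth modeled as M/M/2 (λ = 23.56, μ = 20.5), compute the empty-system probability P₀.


a = λ/μ = 23.56/20.5 = 1.1493; ρ = a/c = 0.5746
Σ_{k=0}^{1} a^k/k! (terms k=0..1) = 1.00000 + 1.14927 = 2.14927
Tail: a^2/(2!(1−ρ)) = 1.32082/(2·0.4254) = 1.55257
P₀ = 1/(2.14927 + 1.55257) = 1/3.70183 = 0.270136

Final: 0.270136


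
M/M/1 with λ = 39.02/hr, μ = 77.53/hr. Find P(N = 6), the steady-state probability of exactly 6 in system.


ρ = 39.02/77.53 = 0.5033
P_n = (1−ρ)·ρ^n = (1 − 0.5033)·0.5033^6 = 0.4967·0.016252 = 0.008073

Final: 0.008073


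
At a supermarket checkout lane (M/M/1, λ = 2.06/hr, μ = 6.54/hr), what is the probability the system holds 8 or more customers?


ρ = 2.06/6.54 = 0.3150
P(N ≥ n) = ρ^n = 0.3150^8 = 0.00009690

Final: 0.00009690


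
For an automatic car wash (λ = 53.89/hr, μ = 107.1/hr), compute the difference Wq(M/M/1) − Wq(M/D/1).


ρ = 53.89/107.1 = 0.5032
Wq(M/M/1) = ρ/(μ−λ) = 0.5032/53.21 = 0.009456 hr
Wq(M/D/1) = ρ/(2(μ−λ)) = 0.004728 hr
Savings = 0.009456 − 0.004728 = 0.004728 hr

Final: 0.004728 hr


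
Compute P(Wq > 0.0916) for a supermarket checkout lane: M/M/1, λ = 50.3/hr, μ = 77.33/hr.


ρ = 50.3/77.33 = 0.6505
P(Wq > t) = ρ·e^{−(μ−λ)t} = 0.6505·e^{−2.4759}
= 0.6505·0.084083 = 0.054693

Final: 0.054693


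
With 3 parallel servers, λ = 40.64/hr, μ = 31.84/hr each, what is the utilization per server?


ρ = λ/(cμ) = 40.64/(3·31.84) = 40.64/95.52 = 0.4255

Final: 0.4255


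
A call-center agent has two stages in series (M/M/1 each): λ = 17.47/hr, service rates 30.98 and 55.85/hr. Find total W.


Each node sees arrival rate λ = 17.47/hr (tandem ⇒ throughput preserved).
W₁ = 1/(μ₁−λ) = 1/(30.98−17.47) = 0.07402 hr
W₂ = 1/(μ₂−λ) = 1/(55.85−17.47) = 0.02606 hr
W_total = W₁ + W₂ = 0.07402 + 0.02606 = 0.10007 hr

Final: 0.10007 hr


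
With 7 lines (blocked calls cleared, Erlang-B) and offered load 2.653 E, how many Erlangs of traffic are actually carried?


B(7,2.653) = 0.013006 (Erlang-B)
Carried load = a(1 − B) = 2.653·(1 − 0.013006) = 2.653·0.986994 = 2.6185 E

Final: 2.6185 Erlangs


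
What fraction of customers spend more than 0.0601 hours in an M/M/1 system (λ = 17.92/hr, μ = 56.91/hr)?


W ~ Exponential(μ−λ) for M/M/1.
μ − λ = 56.91 − 17.92 = 38.9900
P(W > t) = e^{−(μ−λ)t} = e^{−2.3433} = 0.096010

Final: 0.096010


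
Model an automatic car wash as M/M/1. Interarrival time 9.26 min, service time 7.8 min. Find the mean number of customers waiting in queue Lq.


λ = 60/9.26 = 6.4795 /hr
μ = 60/7.8 = 7.6923 /hr
ρ = λ/μ = 6.4795/7.6923 = 0.8423
Lq = ρ²/(1−ρ) = 0.7095/0.1577 = 4.5001

Final: 4.5001


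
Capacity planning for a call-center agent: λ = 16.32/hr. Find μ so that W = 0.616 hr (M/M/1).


W = 1/(μ−λ) ⇒ μ − λ = 1/W = 1/0.616 = 1.6234
μ = λ + 1/W = 16.32 + 1.6234 = 17.9434 per hr

Final: 17.9434 /hr


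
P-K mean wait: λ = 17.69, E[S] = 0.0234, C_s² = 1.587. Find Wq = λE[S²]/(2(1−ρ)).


ρ = λ·E[S] = 17.69·0.0234 = 0.4139
E[S²] = E[S]²(1+C_s²) = 0.0234²·(1+1.587) = 0.001417
Wq = λ·E[S²]/(2(1−ρ)) = 17.69·0.001417/(2·0.5861) = 0.02138 hr

Final: 0.02138 hr


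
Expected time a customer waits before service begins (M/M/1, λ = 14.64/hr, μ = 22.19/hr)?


ρ = 14.64/22.19 = 0.6598
Wq = ρ/(μ−λ) = 0.6598/(22.19 − 14.64) = 0.6598/7.55 = 0.08738 hr

Final: 0.08738 hr


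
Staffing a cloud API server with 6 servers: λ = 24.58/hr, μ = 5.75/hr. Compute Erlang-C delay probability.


a = λ/μ = 4.2748; ρ = a/6 = 0.7125
P₀ = 0.012090 (from M/M/c formula)
C(c,a) = [a^c/(c!(1−ρ))]·P₀ = [6102.16860/(720·0.2875)]·0.012090
= 29.47536·0.012090 = 0.356345

Final: 0.356345


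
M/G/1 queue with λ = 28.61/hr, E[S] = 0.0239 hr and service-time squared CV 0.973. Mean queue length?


ρ = λ·E[S] = 28.61·0.0239 = 0.6838
Lq = ρ²(1+C_s²)/(2(1−ρ)) = 0.4676·(1+0.973)/(2·0.3162)
= 0.4676·1.9730/0.6324 = 1.45861

Final: 1.45861


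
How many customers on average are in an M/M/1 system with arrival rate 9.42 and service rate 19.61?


ρ = λ/μ = 9.42/19.61 = 0.4804
L = ρ/(1−ρ) = 0.4804/(1 − 0.4804) = 0.4804/0.5196 = 0.9244

Final: 0.9244


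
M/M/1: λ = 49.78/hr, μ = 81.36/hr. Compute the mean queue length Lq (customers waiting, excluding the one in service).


ρ = 49.78/81.36 = 0.6118
Lq = ρ²/(1−ρ) = 0.3744/0.3882 = 0.9645

Final: 0.9645


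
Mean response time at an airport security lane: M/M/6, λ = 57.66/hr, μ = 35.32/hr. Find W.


a = 1.6325; ρ = 0.2721; P₀ = 0.195357
Lq = P₀·a^c·ρ/(c!(1−ρ)²) = 0.002637
Wq = Lq/λ = 0.002637/57.66 = 0.00004574 hr
W = Wq + 1/μ = 0.00004574 + 0.02831 = 0.02836 hr

Final: 0.02836 hr


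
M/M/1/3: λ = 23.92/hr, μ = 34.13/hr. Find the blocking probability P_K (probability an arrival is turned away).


ρ = λ/μ = 23.92/34.13 = 0.7008
P_K = (1−ρ)ρ^K/(1−ρ^(K+1)) = (0.2992·0.344251)/(1 − 0.241268)
= 0.102983/0.758732 = 0.135730

Final: 0.135730


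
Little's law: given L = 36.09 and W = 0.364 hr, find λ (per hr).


λ = L/W = 36.09/0.364 = 99.1484 /hr

Final: 99.1484 /hr


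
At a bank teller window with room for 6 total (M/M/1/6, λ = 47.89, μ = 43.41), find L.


ρ = 47.89/43.41 = 1.1032
L = ρ[1 − (K+1)ρ^K + Kρ^(K+1)] / [(1−ρ)(1−ρ^(K+1))]
Numerator: 1.1032·(1 − 7·1.802728 + 6·1.988774) = 0.345901
Denominator: (-0.1032)·(-0.988774) = 0.102043
L = 0.345901/0.102043 = 3.3897

Final: 3.3897


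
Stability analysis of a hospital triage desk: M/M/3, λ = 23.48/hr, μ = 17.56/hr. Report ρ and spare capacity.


Total capacity cμ = 3·17.56 = 52.68/hr
ρ = λ/(cμ) = 23.48/52.68 = 0.4457
Stable ⇔ ρ < 1: YES
Spare capacity = cμ − λ = 52.68 − 23.48 = 29.20/hr

Final: ρ = 0.4457; stable; margin = 29.20/hr


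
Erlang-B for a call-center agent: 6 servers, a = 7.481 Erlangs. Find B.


B(c,a) = (a^c/c!) / Σ_{k=0}^{c} a^k/k!
a^6/6! = 243.458775
Σ terms (k=0..6): 1.00000 + 7.48100 + 27.98268 + 69.77948 + 130.50507 + 195.26168 + 243.45877 = 675.468684
B = 243.458775/675.468684 = 0.360429

Final: 0.360429


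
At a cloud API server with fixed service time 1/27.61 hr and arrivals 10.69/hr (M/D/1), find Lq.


ρ = 10.69/27.61 = 0.3872
M/D/1: Lq = ρ²/(2(1−ρ)) = 0.1499/(2·0.6128) = 0.12231

Final: 0.12231


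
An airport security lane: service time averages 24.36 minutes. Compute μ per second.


μ = 1/(service time) in consistent units.
1 second = 0.0166667 min, so μ = 0.0166667/24.36 = 0.0006842 per second

Final: 0.0006842 /sec


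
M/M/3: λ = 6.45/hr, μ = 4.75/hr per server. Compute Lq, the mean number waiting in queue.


a = λ/μ = 1.3579; ρ = a/3 = 0.4526
P₀ = 0.247390
Lq = P₀·a^c·ρ / (c!·(1−ρ)²) = 0.247390·2.50379·0.4526/(6·0.29961)
= 0.15596

Final: 0.15596


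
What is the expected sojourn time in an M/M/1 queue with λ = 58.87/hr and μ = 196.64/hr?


W = 1/(μ−λ) = 1/(196.64 − 58.87) = 1/137.77 = 0.007258 hr

Final: 0.007258 hr


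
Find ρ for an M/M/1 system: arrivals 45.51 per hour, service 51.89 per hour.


ρ = λ/μ = 45.51/51.89 = 0.8770

Final: 0.8770


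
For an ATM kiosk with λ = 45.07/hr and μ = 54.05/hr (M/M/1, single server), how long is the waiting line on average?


ρ = 45.07/54.05 = 0.8339
Lq = ρ²/(1−ρ) = 0.6953/0.1661 = 4.1851

Final: 4.1851


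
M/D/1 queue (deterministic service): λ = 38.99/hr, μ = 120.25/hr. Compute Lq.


ρ = 38.99/120.25 = 0.3242
M/D/1: Lq = ρ²/(2(1−ρ)) = 0.1051/(2·0.6758) = 0.07779

Final: 0.07779


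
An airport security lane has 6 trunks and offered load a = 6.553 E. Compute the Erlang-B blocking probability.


B(c,a) = (a^c/c!) / Σ_{k=0}^{c} a^k/k!
a^6/6! = 109.978682
Σ terms (k=0..6): 1.00000 + 6.55300 + 21.47090 + 46.89961 + 76.83329 + 100.69771 + 109.97868 = 363.433199
B = 109.978682/363.433199 = 0.302610

Final: 0.302610


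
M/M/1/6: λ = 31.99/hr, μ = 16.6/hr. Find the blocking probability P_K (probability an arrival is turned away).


ρ = λ/μ = 31.99/16.6 = 1.9271
P_K = (1−ρ)ρ^K/(1−ρ^(K+1)) = (-0.9271·51.219686)/(1 − 98.705889)
= -47.486203/-97.705889 = 0.486012

Final: 0.486012


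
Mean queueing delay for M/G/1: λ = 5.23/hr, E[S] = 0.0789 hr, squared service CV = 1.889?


ρ = λ·E[S] = 5.23·0.0789 = 0.4126
E[S²] = E[S]²(1+C_s²) = 0.0789²·(1+1.889) = 0.017985
Wq = λ·E[S²]/(2(1−ρ)) = 5.23·0.017985/(2·0.5874) = 0.08007 hr

Final: 0.08007 hr


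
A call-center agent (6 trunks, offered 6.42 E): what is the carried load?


B(6,6.42) = 0.293758 (Erlang-B)
Carried load = a(1 − B) = 6.42·(1 − 0.293758) = 6.42·0.706242 = 4.5341 E

Final: 4.5341 Erlangs


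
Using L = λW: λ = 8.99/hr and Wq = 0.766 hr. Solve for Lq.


Lq = λWq = 8.99·0.766 = 6.8863

Final: 6.8863


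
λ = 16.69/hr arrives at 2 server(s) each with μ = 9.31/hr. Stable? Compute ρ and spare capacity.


Total capacity cμ = 2·9.31 = 18.62/hr
ρ = λ/(cμ) = 16.69/18.62 = 0.8963
Stable ⇔ ρ < 1: YES
Spare capacity = cμ − λ = 18.62 − 16.69 = 1.93/hr

Final: ρ = 0.8963; stable; margin = 1.93/hr


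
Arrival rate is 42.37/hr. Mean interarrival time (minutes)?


Mean interarrival time = 1/λ = 1/42.37 hour = 0.02360 hour
In minutes: 0.02360 × 60 = 1.4161 min

Final: 1.4161 min


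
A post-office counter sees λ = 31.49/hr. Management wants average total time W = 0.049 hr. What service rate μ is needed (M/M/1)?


W = 1/(μ−λ) ⇒ μ − λ = 1/W = 1/0.049 = 20.4082
μ = λ + 1/W = 31.49 + 20.4082 = 51.8982 per hr

Final: 51.8982 /hr


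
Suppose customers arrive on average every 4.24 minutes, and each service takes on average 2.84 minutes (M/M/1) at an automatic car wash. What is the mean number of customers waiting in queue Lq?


λ = 60/4.24 = 14.1509 /hr
μ = 60/2.84 = 21.1268 /hr
ρ = λ/μ = 14.1509/21.1268 = 0.6698
Lq = ρ²/(1−ρ) = 0.4486/0.3302 = 1.3588

Final: 1.3588


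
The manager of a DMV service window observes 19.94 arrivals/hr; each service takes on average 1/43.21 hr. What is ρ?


ρ = λ/μ = 19.94/43.21 = 0.4615

Final: 0.4615


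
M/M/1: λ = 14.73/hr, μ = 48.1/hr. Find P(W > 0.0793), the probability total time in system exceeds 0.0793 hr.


W ~ Exponential(μ−λ) for M/M/1.
μ − λ = 48.1 − 14.73 = 33.3700
P(W > t) = e^{−(μ−λ)t} = e^{−2.6462} = 0.070917

Final: 0.070917


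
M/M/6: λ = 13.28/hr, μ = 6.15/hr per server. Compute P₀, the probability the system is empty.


a = λ/μ = 13.28/6.15 = 2.1593; ρ = a/c = 0.3599
Σ_{k=0}^{5} a^k/k! (terms k=0..5) = 1.00000 + 2.15935 + 2.33140 + 1.67810 + 0.90590 + 0.39123 = 8.46598
Tail: a^6/(6!(1−ρ)) = 101.37661/(720·0.6401) = 0.21996
P₀ = 1/(8.46598 + 0.21996) = 1/8.68594 = 0.115129

Final: 0.115129


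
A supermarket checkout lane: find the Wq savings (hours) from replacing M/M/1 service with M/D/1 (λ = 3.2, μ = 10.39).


ρ = 3.2/10.39 = 0.3080
Wq(M/M/1) = ρ/(μ−λ) = 0.3080/7.19 = 0.04284 hr
Wq(M/D/1) = ρ/(2(μ−λ)) = 0.02142 hr
Savings = 0.04284 − 0.02142 = 0.02142 hr

Final: 0.02142 hr


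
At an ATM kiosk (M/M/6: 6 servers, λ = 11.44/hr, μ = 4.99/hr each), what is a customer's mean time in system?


a = 2.2926; ρ = 0.3821; P₀ = 0.100664
Lq = P₀·a^c·ρ/(c!(1−ρ)²) = 0.02032
Wq = Lq/λ = 0.02032/11.44 = 0.001776 hr
W = Wq + 1/μ = 0.001776 + 0.20040 = 0.20218 hr

Final: 0.20218 hr


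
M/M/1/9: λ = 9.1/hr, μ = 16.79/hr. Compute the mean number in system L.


ρ = 9.1/16.79 = 0.5420
L = ρ[1 − (K+1)ρ^K + Kρ^(K+1)] / [(1−ρ)(1−ρ^(K+1))]
Numerator: 0.5420·(1 − 10·0.004036 + 9·0.002187) = 0.530786
Denominator: (0.4580)·(0.997813) = 0.457009
L = 0.530786/0.457009 = 1.1614

Final: 1.1614


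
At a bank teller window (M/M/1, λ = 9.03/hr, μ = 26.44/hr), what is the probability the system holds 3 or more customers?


ρ = 9.03/26.44 = 0.3415
P(N ≥ n) = ρ^n = 0.3415^3 = 0.039836

Final: 0.039836


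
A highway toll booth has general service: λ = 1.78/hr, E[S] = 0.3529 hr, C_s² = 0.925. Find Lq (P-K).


ρ = λ·E[S] = 1.78·0.3529 = 0.6282
Lq = ρ²(1+C_s²)/(2(1−ρ)) = 0.3946·(1+0.925)/(2·0.3718)
= 0.3946·1.9250/0.7437 = 1.02139

Final: 1.02139


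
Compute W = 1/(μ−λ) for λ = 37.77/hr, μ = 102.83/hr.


W = 1/(μ−λ) = 1/(102.83 − 37.77) = 1/65.06 = 0.01537 hr

Final: 0.01537 hr


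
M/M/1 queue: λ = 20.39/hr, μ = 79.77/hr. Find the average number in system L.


ρ = λ/μ = 20.39/79.77 = 0.2556
L = ρ/(1−ρ) = 0.2556/(1 − 0.2556) = 0.2556/0.7444 = 0.3434

Final: 0.3434


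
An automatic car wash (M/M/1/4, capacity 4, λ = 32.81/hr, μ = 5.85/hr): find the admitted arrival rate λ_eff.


ρ = 5.6085; P_K = (1−ρ)ρ^4/(1−ρ^5) = 0.821849
λ_eff = λ(1 − P_K) = 32.81·(1 − 0.821849) = 32.81·0.178151 = 5.8451 /hr

Final: 5.8451 /hr


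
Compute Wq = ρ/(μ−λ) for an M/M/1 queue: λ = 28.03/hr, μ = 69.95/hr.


ρ = 28.03/69.95 = 0.4007
Wq = ρ/(μ−λ) = 0.4007/(69.95 − 28.03) = 0.4007/41.92 = 0.009559 hr

Final: 0.009559 hr


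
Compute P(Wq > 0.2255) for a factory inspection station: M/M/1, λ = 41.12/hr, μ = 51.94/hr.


ρ = 41.12/51.94 = 0.7917
P(Wq > t) = ρ·e^{−(μ−λ)t} = 0.7917·e^{−2.4399}
= 0.7917·0.087169 = 0.069010

Final: 0.069010


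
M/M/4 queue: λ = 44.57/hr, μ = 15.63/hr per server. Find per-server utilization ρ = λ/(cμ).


ρ = λ/(cμ) = 44.57/(4·15.63) = 44.57/62.52 = 0.7129

Final: 0.7129


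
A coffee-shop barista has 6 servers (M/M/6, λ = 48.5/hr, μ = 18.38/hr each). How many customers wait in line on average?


a = λ/μ = 2.6387; ρ = a/6 = 0.4398
P₀ = 0.070894
Lq = P₀·a^c·ρ / (c!·(1−ρ)²) = 0.070894·337.58053·0.4398/(720·0.31384)
= 0.04658

Final: 0.04658


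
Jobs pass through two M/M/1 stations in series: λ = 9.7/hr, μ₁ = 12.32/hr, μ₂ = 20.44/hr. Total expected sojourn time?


Each node sees arrival rate λ = 9.7/hr (tandem ⇒ throughput preserved).
W₁ = 1/(μ₁−λ) = 1/(12.32−9.7) = 0.38168 hr
W₂ = 1/(μ₂−λ) = 1/(20.44−9.7) = 0.09311 hr
W_total = W₁ + W₂ = 0.38168 + 0.09311 = 0.47479 hr

Final: 0.47479 hr


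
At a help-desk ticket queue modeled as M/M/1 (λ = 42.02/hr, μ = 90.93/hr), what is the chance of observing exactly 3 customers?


ρ = 42.02/90.93 = 0.4621
P_n = (1−ρ)·ρ^n = (1 − 0.4621)·0.4621^3 = 0.5379·0.098684 = 0.053081

Final: 0.053081


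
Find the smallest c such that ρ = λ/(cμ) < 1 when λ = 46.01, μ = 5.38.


Stability requires cμ > λ ⇔ c > λ/μ.
λ/μ = 46.01/5.38 = 8.5520
Minimum integer c = ⌊8.5520⌋ + 1 = 9
Check: 9·5.38 = 48.42 > 46.01, while 8·5.38 = 43.04 ≤ 46.01

Final: 9 servers


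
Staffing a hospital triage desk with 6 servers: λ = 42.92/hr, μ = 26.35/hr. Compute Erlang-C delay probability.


a = λ/μ = 1.6288; ρ = a/6 = 0.2715
P₀ = 0.196074 (from M/M/c formula)
C(c,a) = [a^c/(c!(1−ρ))]·P₀ = [18.67560/(720·0.7285)]·0.196074
= 0.03560·0.196074 = 0.006981

Final: 0.006981


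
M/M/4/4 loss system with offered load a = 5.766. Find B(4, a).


B(c,a) = (a^c/c!) / Σ_{k=0}^{c} a^k/k!
a^4/4! = 46.056116
Σ terms (k=0..4): 1.00000 + 5.76600 + 16.62338 + 31.95013 + 46.05612 = 101.395627
B = 46.056116/101.395627 = 0.454222

Final: 0.454222


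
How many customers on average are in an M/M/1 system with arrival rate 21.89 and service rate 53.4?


ρ = λ/μ = 21.89/53.4 = 0.4099
L = ρ/(1−ρ) = 0.4099/(1 − 0.4099) = 0.4099/0.5901 = 0.6947

Final: 0.6947


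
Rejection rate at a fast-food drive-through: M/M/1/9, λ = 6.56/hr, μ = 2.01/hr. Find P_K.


ρ = λ/μ = 6.56/2.01 = 3.2637
P_K = (1−ρ)ρ^K/(1−ρ^(K+1)) = (-2.2637·42011.678913)/(1 − 137112.743119)
= -95101.064206/-137111.743119 = 0.693603

Final: 0.693603


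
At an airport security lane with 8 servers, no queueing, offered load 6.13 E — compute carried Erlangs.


B(8,6.13) = 0.129127 (Erlang-B)
Carried load = a(1 − B) = 6.13·(1 − 0.129127) = 6.13·0.870873 = 5.3384 E

Final: 5.3384 Erlangs


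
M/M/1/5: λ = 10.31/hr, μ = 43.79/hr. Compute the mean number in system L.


ρ = 10.31/43.79 = 0.2354
L = ρ[1 − (K+1)ρ^K + Kρ^(K+1)] / [(1−ρ)(1−ρ^(K+1))]
Numerator: 0.2354·(1 − 6·0.0007235 + 5·0.0001703) = 0.234620
Denominator: (0.7646)·(0.999830) = 0.764428
L = 0.234620/0.764428 = 0.3069

Final: 0.3069


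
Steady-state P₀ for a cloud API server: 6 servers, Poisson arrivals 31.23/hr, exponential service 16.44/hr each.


a = λ/μ = 31.23/16.44 = 1.8996; ρ = a/c = 0.3166
Σ_{k=0}^{5} a^k/k! (terms k=0..5) = 1.00000 + 1.89964 + 1.80431 + 1.14251 + 0.54259 + 0.20614 = 6.59518
Tail: a^6/(6!(1−ρ)) = 46.99169/(720·0.6834) = 0.09550
P₀ = 1/(6.59518 + 0.09550) = 1/6.69068 = 0.149462

Final: 0.149462


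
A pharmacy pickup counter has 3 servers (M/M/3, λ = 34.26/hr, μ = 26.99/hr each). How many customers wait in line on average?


a = λ/μ = 1.2694; ρ = a/3 = 0.4231
P₀ = 0.272784
Lq = P₀·a^c·ρ / (c!·(1−ρ)²) = 0.272784·2.04528·0.4231/(6·0.33279)
= 0.11823

Final: 0.11823


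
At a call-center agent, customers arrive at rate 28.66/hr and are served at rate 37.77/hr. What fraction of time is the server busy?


ρ = λ/μ = 28.66/37.77 = 0.7588

Final: 0.7588


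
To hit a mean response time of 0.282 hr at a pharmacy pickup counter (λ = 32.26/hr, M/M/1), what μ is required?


W = 1/(μ−λ) ⇒ μ − λ = 1/W = 1/0.282 = 3.5461
μ = λ + 1/W = 32.26 + 3.5461 = 35.8061 per hr

Final: 35.8061 /hr


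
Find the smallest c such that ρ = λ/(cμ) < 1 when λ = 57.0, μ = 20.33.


Stability requires cμ > λ ⇔ c > λ/μ.
λ/μ = 57.0/20.33 = 2.8037
Minimum integer c = ⌊2.8037⌋ + 1 = 3
Check: 3·20.33 = 60.99 > 57.0, while 2·20.33 = 40.66 ≤ 57.0

Final: 3 servers


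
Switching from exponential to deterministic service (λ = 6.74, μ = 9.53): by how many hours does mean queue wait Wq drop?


ρ = 6.74/9.53 = 0.7072
Wq(M/M/1) = ρ/(μ−λ) = 0.7072/2.79 = 0.25349 hr
Wq(M/D/1) = ρ/(2(μ−λ)) = 0.12675 hr
Savings = 0.25349 − 0.12675 = 0.12675 hr

Final: 0.12675 hr


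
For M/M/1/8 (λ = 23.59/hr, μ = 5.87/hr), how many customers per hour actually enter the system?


ρ = 4.0187; P_K = (1−ρ)ρ^8/(1−ρ^9) = 0.751168
λ_eff = λ(1 − P_K) = 23.59·(1 − 0.751168) = 23.59·0.248832 = 5.8699 /hr

Final: 5.8699 /hr


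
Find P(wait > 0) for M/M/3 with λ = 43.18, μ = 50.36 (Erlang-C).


a = λ/μ = 0.8574; ρ = a/3 = 0.2858
P₀ = 0.421564 (from M/M/c formula)
C(c,a) = [a^c/(c!(1−ρ))]·P₀ = [0.63036/(6·0.7142)]·0.421564
= 0.14710·0.421564 = 0.062014

Final: 0.062014


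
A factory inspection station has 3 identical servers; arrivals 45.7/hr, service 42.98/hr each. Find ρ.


ρ = λ/(cμ) = 45.7/(3·42.98) = 45.7/128.94 = 0.3544

Final: 0.3544


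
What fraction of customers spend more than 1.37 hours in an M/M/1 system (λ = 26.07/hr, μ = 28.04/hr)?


W ~ Exponential(μ−λ) for M/M/1.
μ − λ = 28.04 − 26.07 = 1.9700
P(W > t) = e^{−(μ−λ)t} = e^{−2.6989} = 0.067279

Final: 0.067279


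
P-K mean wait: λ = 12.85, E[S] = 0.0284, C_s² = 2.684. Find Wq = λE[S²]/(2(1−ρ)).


ρ = λ·E[S] = 12.85·0.0284 = 0.3649
E[S²] = E[S]²(1+C_s²) = 0.0284²·(1+2.684) = 0.002971
Wq = λ·E[S²]/(2(1−ρ)) = 12.85·0.002971/(2·0.6351) = 0.03006 hr

Final: 0.03006 hr


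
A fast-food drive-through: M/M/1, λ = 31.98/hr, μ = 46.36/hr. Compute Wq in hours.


ρ = 31.98/46.36 = 0.6898
Wq = ρ/(μ−λ) = 0.6898/(46.36 − 31.98) = 0.6898/14.38 = 0.04797 hr

Final: 0.04797 hr


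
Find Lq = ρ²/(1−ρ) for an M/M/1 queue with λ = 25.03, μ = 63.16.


ρ = 25.03/63.16 = 0.3963
Lq = ρ²/(1−ρ) = 0.1570/0.6037 = 0.2601

Final: 0.2601


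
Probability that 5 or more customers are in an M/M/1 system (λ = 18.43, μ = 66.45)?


ρ = 18.43/66.45 = 0.2774
P(N ≥ n) = ρ^n = 0.2774^5 = 0.001641

Final: 0.001641


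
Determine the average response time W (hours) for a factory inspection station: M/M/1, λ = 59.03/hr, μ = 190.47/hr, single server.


W = 1/(μ−λ) = 1/(190.47 − 59.03) = 1/131.44 = 0.007608 hr

Final: 0.007608 hr


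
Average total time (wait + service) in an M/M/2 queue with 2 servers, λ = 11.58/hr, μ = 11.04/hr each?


a = 1.0489; ρ = 0.5245; P₀ = 0.311943
Lq = P₀·a^c·ρ/(c!(1−ρ)²) = 0.39797
Wq = Lq/λ = 0.39797/11.58 = 0.03437 hr
W = Wq + 1/μ = 0.03437 + 0.09058 = 0.12495 hr

Final: 0.12495 hr


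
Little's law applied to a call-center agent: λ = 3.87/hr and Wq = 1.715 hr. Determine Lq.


Lq = λWq = 3.87·1.715 = 6.6371

Final: 6.6371


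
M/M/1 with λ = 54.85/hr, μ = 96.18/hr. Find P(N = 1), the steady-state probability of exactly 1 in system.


ρ = 54.85/96.18 = 0.5703
P_n = (1−ρ)·ρ^n = (1 − 0.5703)·0.5703^1 = 0.4297·0.570285 = 0.245060

Final: 0.245060


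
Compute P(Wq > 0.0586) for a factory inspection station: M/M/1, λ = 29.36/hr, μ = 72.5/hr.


ρ = 29.36/72.5 = 0.4050
P(Wq > t) = ρ·e^{−(μ−λ)t} = 0.4050·e^{−2.5280}
= 0.4050·0.079818 = 0.032324

Final: 0.032324


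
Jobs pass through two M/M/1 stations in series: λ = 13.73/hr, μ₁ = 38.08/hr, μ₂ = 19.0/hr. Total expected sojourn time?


Each node sees arrival rate λ = 13.73/hr (tandem ⇒ throughput preserved).
W₁ = 1/(μ₁−λ) = 1/(38.08−13.73) = 0.04107 hr
W₂ = 1/(μ₂−λ) = 1/(19.0−13.73) = 0.18975 hr
W_total = W₁ + W₂ = 0.04107 + 0.18975 = 0.23082 hr

Final: 0.23082 hr


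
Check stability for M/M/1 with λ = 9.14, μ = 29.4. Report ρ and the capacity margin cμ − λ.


Total capacity cμ = 1·29.4 = 29.40/hr
ρ = λ/(cμ) = 9.14/29.40 = 0.3109
Stable ⇔ ρ < 1: YES
Spare capacity = cμ − λ = 29.40 − 9.14 = 20.26/hr

Final: ρ = 0.3109; stable; margin = 20.26/hr


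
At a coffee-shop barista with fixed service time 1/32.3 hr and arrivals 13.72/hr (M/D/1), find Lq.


ρ = 13.72/32.3 = 0.4248
M/D/1: Lq = ρ²/(2(1−ρ)) = 0.1804/(2·0.5752) = 0.15683

Final: 0.15683


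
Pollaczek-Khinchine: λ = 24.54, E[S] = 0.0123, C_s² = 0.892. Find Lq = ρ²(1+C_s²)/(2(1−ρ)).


ρ = λ·E[S] = 24.54·0.0123 = 0.3018
Lq = ρ²(1+C_s²)/(2(1−ρ)) = 0.09111·(1+0.892)/(2·0.6982)
= 0.09111·1.8920/1.3963 = 0.12345

Final: 0.12345


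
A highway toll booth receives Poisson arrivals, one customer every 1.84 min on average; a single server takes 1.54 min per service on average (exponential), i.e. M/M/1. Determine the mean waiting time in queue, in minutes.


λ = 60/1.84 = 32.6087 /hr
μ = 60/1.54 = 38.9610 /hr
ρ = λ/μ = 32.6087/38.9610 = 0.8370
Wq = ρ/(μ−λ) = 0.8370/(38.9610−32.6087) = 0.13176 hr
In minutes: 0.13176·60 = 7.905 min

Final: 7.905 min


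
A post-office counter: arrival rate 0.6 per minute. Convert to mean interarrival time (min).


Mean interarrival time = 1/λ = 1/0.6 minute = 1.66667 minute
In minutes: 1.66667 × 1 = 1.6667 min

Final: 1.6667 min


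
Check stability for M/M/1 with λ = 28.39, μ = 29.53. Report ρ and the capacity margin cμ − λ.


Total capacity cμ = 1·29.53 = 29.53/hr
ρ = λ/(cμ) = 28.39/29.53 = 0.9614
Stable ⇔ ρ < 1: YES
Spare capacity = cμ − λ = 29.53 − 28.39 = 1.14/hr

Final: ρ = 0.9614; stable; margin = 1.14/hr


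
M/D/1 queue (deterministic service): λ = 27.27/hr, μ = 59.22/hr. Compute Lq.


ρ = 27.27/59.22 = 0.4605
M/D/1: Lq = ρ²/(2(1−ρ)) = 0.2120/(2·0.5395) = 0.19652

Final: 0.19652


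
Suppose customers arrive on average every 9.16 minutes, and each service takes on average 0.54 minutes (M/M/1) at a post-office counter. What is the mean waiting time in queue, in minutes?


λ = 60/9.16 = 6.5502 /hr
μ = 60/0.54 = 111.1111 /hr
ρ = λ/μ = 6.5502/111.1111 = 0.05895
Wq = ρ/(μ−λ) = 0.05895/(111.1111−6.5502) = 0.0005638 hr
In minutes: 0.0005638·60 = 0.03383 min

Final: 0.03383 min


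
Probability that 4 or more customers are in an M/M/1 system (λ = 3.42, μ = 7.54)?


ρ = 3.42/7.54 = 0.4536
P(N ≥ n) = ρ^n = 0.4536^4 = 0.042327

Final: 0.042327


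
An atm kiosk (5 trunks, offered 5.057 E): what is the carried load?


B(5,5.057) = 0.289476 (Erlang-B)
Carried load = a(1 − B) = 5.057·(1 − 0.289476) = 5.057·0.710524 = 3.5931 E

Final: 3.5931 Erlangs


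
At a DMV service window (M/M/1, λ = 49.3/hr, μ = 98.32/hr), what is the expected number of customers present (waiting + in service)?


ρ = λ/μ = 49.3/98.32 = 0.5014
L = ρ/(1−ρ) = 0.5014/(1 − 0.5014) = 0.5014/0.4986 = 1.0057

Final: 1.0057


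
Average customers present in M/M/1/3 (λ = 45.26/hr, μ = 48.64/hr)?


ρ = 45.26/48.64 = 0.9305
L = ρ[1 − (K+1)ρ^K + Kρ^(K+1)] / [(1−ρ)(1−ρ^(K+1))]
Numerator: 0.9305·(1 − 4·0.805681 + 3·0.749694) = 0.024527
Denominator: (0.06949)·(0.250306) = 0.017394
L = 0.024527/0.017394 = 1.4101

Final: 1.4101


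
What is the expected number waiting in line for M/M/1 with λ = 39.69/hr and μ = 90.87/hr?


ρ = 39.69/90.87 = 0.4368
Lq = ρ²/(1−ρ) = 0.1908/0.5632 = 0.3387

Final: 0.3387


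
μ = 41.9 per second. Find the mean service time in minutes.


Mean service time = 1/μ = 1/41.9 second = 0.02387 second
In minutes: 0.02387 × 0.0166667 = 0.0003978 min

Final: 0.0003978 min


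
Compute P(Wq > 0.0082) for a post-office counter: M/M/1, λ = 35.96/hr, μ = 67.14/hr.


ρ = 35.96/67.14 = 0.5356
P(Wq > t) = ρ·e^{−(μ−λ)t} = 0.5356·e^{−0.2557}
= 0.5356·0.774393 = 0.414763

Final: 0.414763


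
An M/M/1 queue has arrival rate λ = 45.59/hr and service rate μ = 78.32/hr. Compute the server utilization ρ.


ρ = λ/μ = 45.59/78.32 = 0.5821

Final: 0.5821


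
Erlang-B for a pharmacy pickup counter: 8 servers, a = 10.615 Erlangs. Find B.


B(c,a) = (a^c/c!) / Σ_{k=0}^{c} a^k/k!
a^8/8! = 3997.969389
Σ terms (k=0..8): 1.00000 + 10.61500 + 56.33911 + 199.34656 + 529.01593 + 1123.10083 + 1986.95254 + 3013.07161 + 3997.96939 = 10917.410971
B = 3997.969389/10917.410971 = 0.366201

Final: 0.366201


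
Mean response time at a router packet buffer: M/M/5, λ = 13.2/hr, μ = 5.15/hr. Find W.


a = 2.5631; ρ = 0.5126; P₀ = 0.074940
Lq = P₀·a^c·ρ/(c!(1−ρ)²) = 0.14908
Wq = Lq/λ = 0.14908/13.2 = 0.01129 hr
W = Wq + 1/μ = 0.01129 + 0.19417 = 0.20547 hr

Final: 0.20547 hr


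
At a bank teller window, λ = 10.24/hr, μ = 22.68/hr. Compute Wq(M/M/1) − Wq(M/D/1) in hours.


ρ = 10.24/22.68 = 0.4515
Wq(M/M/1) = ρ/(μ−λ) = 0.4515/12.44 = 0.03629 hr
Wq(M/D/1) = ρ/(2(μ−λ)) = 0.01815 hr
Savings = 0.03629 − 0.01815 = 0.01815 hr

Final: 0.01815 hr


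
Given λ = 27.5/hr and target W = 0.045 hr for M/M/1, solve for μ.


W = 1/(μ−λ) ⇒ μ − λ = 1/W = 1/0.045 = 22.2222
μ = λ + 1/W = 27.5 + 22.2222 = 49.7222 per hr

Final: 49.7222 /hr


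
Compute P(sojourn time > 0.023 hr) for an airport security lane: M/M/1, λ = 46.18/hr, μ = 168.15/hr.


W ~ Exponential(μ−λ) for M/M/1.
μ − λ = 168.15 − 46.18 = 121.9700
P(W > t) = e^{−(μ−λ)t} = e^{−2.8053} = 0.060488

Final: 0.060488


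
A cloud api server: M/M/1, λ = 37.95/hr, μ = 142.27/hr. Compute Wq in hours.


ρ = 37.95/142.27 = 0.2667
Wq = ρ/(μ−λ) = 0.2667/(142.27 − 37.95) = 0.2667/104.32 = 0.002557 hr

Final: 0.002557 hr


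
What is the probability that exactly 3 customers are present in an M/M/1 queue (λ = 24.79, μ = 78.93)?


ρ = 24.79/78.93 = 0.3141
P_n = (1−ρ)·ρ^n = (1 − 0.3141)·0.3141^3 = 0.6859·0.030982 = 0.021251

Final: 0.021251


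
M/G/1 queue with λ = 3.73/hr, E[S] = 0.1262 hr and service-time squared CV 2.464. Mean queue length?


ρ = λ·E[S] = 3.73·0.1262 = 0.4707
Lq = ρ²(1+C_s²)/(2(1−ρ)) = 0.2216·(1+2.464)/(2·0.5293)
= 0.2216·3.4640/1.0585 = 0.72511

Final: 0.72511


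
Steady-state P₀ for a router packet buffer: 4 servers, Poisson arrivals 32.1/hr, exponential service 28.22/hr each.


a = λ/μ = 32.1/28.22 = 1.1375; ρ = a/c = 0.2844
Σ_{k=0}^{3} a^k/k! (terms k=0..3) = 1.00000 + 1.13749 + 0.64694 + 0.24530 = 3.02973
Tail: a^4/(4!(1−ρ)) = 1.67414/(24·0.7156) = 0.09748
P₀ = 1/(3.02973 + 0.09748) = 1/3.12721 = 0.319774

Final: 0.319774


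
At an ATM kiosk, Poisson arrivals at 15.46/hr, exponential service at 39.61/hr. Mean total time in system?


W = 1/(μ−λ) = 1/(39.61 − 15.46) = 1/24.15 = 0.04141 hr

Final: 0.04141 hr


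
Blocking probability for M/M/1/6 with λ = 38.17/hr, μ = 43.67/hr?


ρ = λ/μ = 38.17/43.67 = 0.8741
P_K = (1−ρ)ρ^K/(1−ρ^(K+1)) = (0.1259·0.445896)/(1 − 0.389738)
= 0.056158/0.610262 = 0.092023

Final: 0.092023


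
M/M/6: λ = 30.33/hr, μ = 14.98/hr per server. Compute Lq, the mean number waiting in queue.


a = λ/μ = 2.0247; ρ = a/6 = 0.3374
P₀ = 0.131823
Lq = P₀·a^c·ρ / (c!·(1−ρ)²) = 0.131823·68.89117·0.3374/(720·0.43897)
= 0.009696

Final: 0.009696


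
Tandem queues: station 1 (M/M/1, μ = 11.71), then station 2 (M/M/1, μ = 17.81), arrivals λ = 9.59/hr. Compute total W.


Each node sees arrival rate λ = 9.59/hr (tandem ⇒ throughput preserved).
W₁ = 1/(μ₁−λ) = 1/(11.71−9.59) = 0.47170 hr
W₂ = 1/(μ₂−λ) = 1/(17.81−9.59) = 0.12165 hr
W_total = W₁ + W₂ = 0.47170 + 0.12165 = 0.59335 hr

Final: 0.59335 hr


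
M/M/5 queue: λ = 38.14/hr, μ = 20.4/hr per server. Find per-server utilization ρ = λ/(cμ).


ρ = λ/(cμ) = 38.14/(5·20.4) = 38.14/102.00 = 0.3739

Final: 0.3739


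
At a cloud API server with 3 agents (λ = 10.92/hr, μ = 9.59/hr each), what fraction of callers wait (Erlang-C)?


a = λ/μ = 1.1387; ρ = a/3 = 0.3796
P₀ = 0.314110 (from M/M/c formula)
C(c,a) = [a^c/(c!(1−ρ))]·P₀ = [1.47643/(6·0.6204)]·0.314110
= 0.39661·0.314110 = 0.124579

Final: 0.124579


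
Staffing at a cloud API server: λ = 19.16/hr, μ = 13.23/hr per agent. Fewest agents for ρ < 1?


Stability requires cμ > λ ⇔ c > λ/μ.
λ/μ = 19.16/13.23 = 1.4482
Minimum integer c = ⌊1.4482⌋ + 1 = 2
Check: 2·13.23 = 26.46 > 19.16, while 1·13.23 = 13.23 ≤ 19.16

Final: 2 servers


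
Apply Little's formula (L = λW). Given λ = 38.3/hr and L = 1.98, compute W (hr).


W = L/λ = 1.98/38.3 = 0.05170 hr

Final: 0.05170 hr


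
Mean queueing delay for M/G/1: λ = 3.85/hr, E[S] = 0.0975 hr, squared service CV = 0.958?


ρ = λ·E[S] = 3.85·0.0975 = 0.3754
E[S²] = E[S]²(1+C_s²) = 0.0975²·(1+0.958) = 0.018613
Wq = λ·E[S²]/(2(1−ρ)) = 3.85·0.018613/(2·0.6246) = 0.05736 hr

Final: 0.05736 hr


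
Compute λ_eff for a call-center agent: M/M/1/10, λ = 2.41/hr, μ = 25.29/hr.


ρ = 0.09529; P_K = (1−ρ)ρ^10/(1−ρ^11) = 5.587e-11
λ_eff = λ(1 − P_K) = 2.41·(1 − 5.587e-11) = 2.41·1.000000 = 2.4100 /hr

Final: 2.4100 /hr


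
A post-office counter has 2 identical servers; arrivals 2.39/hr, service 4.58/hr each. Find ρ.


ρ = λ/(cμ) = 2.39/(2·4.58) = 2.39/9.16 = 0.2609

Final: 0.2609


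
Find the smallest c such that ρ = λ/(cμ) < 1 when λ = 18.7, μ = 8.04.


Stability requires cμ > λ ⇔ c > λ/μ.
λ/μ = 18.7/8.04 = 2.3259
Minimum integer c = ⌊2.3259⌋ + 1 = 3
Check: 3·8.04 = 24.12 > 18.7, while 2·8.04 = 16.08 ≤ 18.7

Final: 3 servers


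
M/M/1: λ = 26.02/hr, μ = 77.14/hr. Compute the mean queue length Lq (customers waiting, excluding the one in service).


ρ = 26.02/77.14 = 0.3373
Lq = ρ²/(1−ρ) = 0.1138/0.6627 = 0.1717

Final: 0.1717


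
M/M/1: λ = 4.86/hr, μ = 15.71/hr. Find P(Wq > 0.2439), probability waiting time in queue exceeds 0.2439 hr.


ρ = 4.86/15.71 = 0.3094
P(Wq > t) = ρ·e^{−(μ−λ)t} = 0.3094·e^{−2.6463}
= 0.3094·0.070912 = 0.021937

Final: 0.021937


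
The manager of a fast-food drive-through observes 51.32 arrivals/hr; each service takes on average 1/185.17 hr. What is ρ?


ρ = λ/μ = 51.32/185.17 = 0.2772

Final: 0.2772


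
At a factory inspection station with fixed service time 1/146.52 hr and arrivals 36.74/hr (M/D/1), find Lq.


ρ = 36.74/146.52 = 0.2508
M/D/1: Lq = ρ²/(2(1−ρ)) = 0.06288/(2·0.7492) = 0.04196

Final: 0.04196


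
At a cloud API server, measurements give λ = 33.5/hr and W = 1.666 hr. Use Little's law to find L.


L = λW = 33.5·1.666 = 55.8110

Final: 55.8110


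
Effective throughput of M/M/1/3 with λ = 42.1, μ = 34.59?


ρ = 1.2171; P_K = (1−ρ)ρ^3/(1−ρ^4) = 0.327729
λ_eff = λ(1 − P_K) = 42.1·(1 − 0.327729) = 42.1·0.672271 = 28.3026 /hr

Final: 28.3026 /hr


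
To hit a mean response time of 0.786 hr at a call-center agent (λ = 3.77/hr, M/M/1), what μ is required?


W = 1/(μ−λ) ⇒ μ − λ = 1/W = 1/0.786 = 1.2723
μ = λ + 1/W = 3.77 + 1.2723 = 5.0423 per hr

Final: 5.0423 /hr


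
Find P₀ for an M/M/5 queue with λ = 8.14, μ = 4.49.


a = λ/μ = 8.14/4.49 = 1.8129; ρ = a/c = 0.3626
Σ_{k=0}^{4} a^k/k! (terms k=0..4) = 1.00000 + 1.81292 + 1.64334 + 0.99308 + 0.45009 = 5.89942
Tail: a^5/(5!(1−ρ)) = 19.58350/(120·0.6374) = 0.25603
P₀ = 1/(5.89942 + 0.25603) = 1/6.15545 = 0.162458

Final: 0.162458


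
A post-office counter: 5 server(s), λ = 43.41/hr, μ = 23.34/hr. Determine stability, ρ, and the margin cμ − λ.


Total capacity cμ = 5·23.34 = 116.70/hr
ρ = λ/(cμ) = 43.41/116.70 = 0.3720
Stable ⇔ ρ < 1: YES
Spare capacity = cμ − λ = 116.70 − 43.41 = 73.29/hr

Final: ρ = 0.3720; stable; margin = 73.29/hr


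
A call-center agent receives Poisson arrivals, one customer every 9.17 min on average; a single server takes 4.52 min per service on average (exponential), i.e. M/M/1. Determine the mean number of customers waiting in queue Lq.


λ = 60/9.17 = 6.5431 /hr
μ = 60/4.52 = 13.2743 /hr
ρ = λ/μ = 6.5431/13.2743 = 0.4929
Lq = ρ²/(1−ρ) = 0.2430/0.5071 = 0.4791

Final: 0.4791


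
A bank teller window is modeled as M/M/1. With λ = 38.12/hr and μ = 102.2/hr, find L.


ρ = λ/μ = 38.12/102.2 = 0.3730
L = ρ/(1−ρ) = 0.3730/(1 − 0.3730) = 0.3730/0.6270 = 0.5949

Final: 0.5949


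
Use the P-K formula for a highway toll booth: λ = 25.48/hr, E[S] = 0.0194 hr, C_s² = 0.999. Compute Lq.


ρ = λ·E[S] = 25.48·0.0194 = 0.4943
Lq = ρ²(1+C_s²)/(2(1−ρ)) = 0.2443·(1+0.999)/(2·0.5057)
= 0.2443·1.9990/1.0114 = 0.48295

Final: 0.48295


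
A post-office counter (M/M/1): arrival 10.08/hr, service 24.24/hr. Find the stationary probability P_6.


ρ = 10.08/24.24 = 0.4158
P_n = (1−ρ)·ρ^n = (1 − 0.4158)·0.4158^6 = 0.5842·0.005171 = 0.003021

Final: 0.003021


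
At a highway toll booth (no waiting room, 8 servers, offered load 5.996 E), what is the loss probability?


B(c,a) = (a^c/c!) / Σ_{k=0}^{c} a^k/k!
a^8/8! = 41.435489
Σ terms (k=0..8): 1.00000 + 5.99600 + 17.97601 + 35.92805 + 53.85614 + 64.58429 + 64.54123 + 55.28417 + 41.43549 = 340.601383
B = 41.435489/340.601383 = 0.121654

Final: 0.121654


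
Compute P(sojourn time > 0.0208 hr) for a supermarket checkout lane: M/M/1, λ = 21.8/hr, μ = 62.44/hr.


W ~ Exponential(μ−λ) for M/M/1.
μ − λ = 62.44 − 21.8 = 40.6400
P(W > t) = e^{−(μ−λ)t} = e^{−0.8453} = 0.429423

Final: 0.429423


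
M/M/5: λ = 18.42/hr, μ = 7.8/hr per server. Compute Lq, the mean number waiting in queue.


a = λ/μ = 2.3615; ρ = a/5 = 0.4723
P₀ = 0.092586
Lq = P₀·a^c·ρ / (c!·(1−ρ)²) = 0.092586·73.44718·0.4723/(120·0.27846)
= 0.09612

Final: 0.09612


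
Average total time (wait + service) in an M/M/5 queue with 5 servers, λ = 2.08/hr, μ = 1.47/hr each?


a = 1.4150; ρ = 0.2830; P₀ = 0.242652
Lq = P₀·a^c·ρ/(c!(1−ρ)²) = 0.006313
Wq = Lq/λ = 0.006313/2.08 = 0.003035 hr
W = Wq + 1/μ = 0.003035 + 0.68027 = 0.68331 hr

Final: 0.68331 hr


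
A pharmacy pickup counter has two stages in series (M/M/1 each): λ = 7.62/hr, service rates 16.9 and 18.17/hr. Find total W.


Each node sees arrival rate λ = 7.62/hr (tandem ⇒ throughput preserved).
W₁ = 1/(μ₁−λ) = 1/(16.9−7.62) = 0.10776 hr
W₂ = 1/(μ₂−λ) = 1/(18.17−7.62) = 0.09479 hr
W_total = W₁ + W₂ = 0.10776 + 0.09479 = 0.20255 hr

Final: 0.20255 hr


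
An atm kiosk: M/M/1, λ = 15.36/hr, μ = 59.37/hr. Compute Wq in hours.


ρ = 15.36/59.37 = 0.2587
Wq = ρ/(μ−λ) = 0.2587/(59.37 − 15.36) = 0.2587/44.01 = 0.005879 hr

Final: 0.005879 hr


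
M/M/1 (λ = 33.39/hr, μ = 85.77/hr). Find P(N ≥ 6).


ρ = 33.39/85.77 = 0.3893
P(N ≥ n) = ρ^n = 0.3893^6 = 0.003481

Final: 0.003481


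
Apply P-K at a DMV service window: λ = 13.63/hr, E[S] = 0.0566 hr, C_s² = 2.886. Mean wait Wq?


ρ = λ·E[S] = 13.63·0.0566 = 0.7715
E[S²] = E[S]²(1+C_s²) = 0.0566²·(1+2.886) = 0.012449
Wq = λ·E[S²]/(2(1−ρ)) = 13.63·0.012449/(2·0.2285) = 0.37122 hr

Final: 0.37122 hr


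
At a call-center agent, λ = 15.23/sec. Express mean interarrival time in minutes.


Mean interarrival time = 1/λ = 1/15.23 second = 0.06566 second
In minutes: 0.06566 × 0.0166667 = 0.001094 min

Final: 0.001094 min


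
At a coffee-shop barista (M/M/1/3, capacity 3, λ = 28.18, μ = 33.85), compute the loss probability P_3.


ρ = λ/μ = 28.18/33.85 = 0.8325
P_K = (1−ρ)ρ^K/(1−ρ^(K+1)) = (0.1675·0.576962)/(1 − 0.480318)
= 0.096643/0.519682 = 0.185966

Final: 0.185966


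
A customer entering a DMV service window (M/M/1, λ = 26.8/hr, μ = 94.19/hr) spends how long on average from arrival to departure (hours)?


W = 1/(μ−λ) = 1/(94.19 − 26.8) = 1/67.39 = 0.01484 hr

Final: 0.01484 hr


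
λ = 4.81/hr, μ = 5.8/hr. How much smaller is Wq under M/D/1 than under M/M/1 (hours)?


ρ = 4.81/5.8 = 0.8293
Wq(M/M/1) = ρ/(μ−λ) = 0.8293/0.9900 = 0.83769 hr
Wq(M/D/1) = ρ/(2(μ−λ)) = 0.41884 hr
Savings = 0.83769 − 0.41884 = 0.41884 hr

Final: 0.41884 hr


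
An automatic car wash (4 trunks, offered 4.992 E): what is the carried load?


B(4,4.992) = 0.397710 (Erlang-B)
Carried load = a(1 − B) = 4.992·(1 − 0.397710) = 4.992·0.602290 = 3.0066 E

Final: 3.0066 Erlangs


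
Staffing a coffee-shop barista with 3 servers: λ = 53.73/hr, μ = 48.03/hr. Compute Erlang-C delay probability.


a = λ/μ = 1.1187; ρ = a/3 = 0.3729
P₀ = 0.320877 (from M/M/c formula)
C(c,a) = [a^c/(c!(1−ρ))]·P₀ = [1.39995/(6·0.6271)]·0.320877
= 0.37207·0.320877 = 0.119387

Final: 0.119387


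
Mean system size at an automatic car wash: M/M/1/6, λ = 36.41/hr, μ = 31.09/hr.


ρ = 36.41/31.09 = 1.1711
L = ρ[1 − (K+1)ρ^K + Kρ^(K+1)] / [(1−ρ)(1−ρ^(K+1))]
Numerator: 1.1711·(1 − 7·2.579881 + 6·3.021341) = 1.251776
Denominator: (-0.1711)·(-2.021341) = 0.345884
L = 1.251776/0.345884 = 3.6191

Final: 3.6191


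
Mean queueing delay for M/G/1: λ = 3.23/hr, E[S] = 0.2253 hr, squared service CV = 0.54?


ρ = λ·E[S] = 3.23·0.2253 = 0.7277
E[S²] = E[S]²(1+C_s²) = 0.2253²·(1+0.54) = 0.078171
Wq = λ·E[S²]/(2(1−ρ)) = 3.23·0.078171/(2·0.2723) = 0.46366 hr

Final: 0.46366 hr


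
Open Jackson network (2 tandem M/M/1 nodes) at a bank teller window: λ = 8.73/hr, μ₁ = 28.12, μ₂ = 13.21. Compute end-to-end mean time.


Each node sees arrival rate λ = 8.73/hr (tandem ⇒ throughput preserved).
W₁ = 1/(μ₁−λ) = 1/(28.12−8.73) = 0.05157 hr
W₂ = 1/(μ₂−λ) = 1/(13.21−8.73) = 0.22321 hr
W_total = W₁ + W₂ = 0.05157 + 0.22321 = 0.27479 hr

Final: 0.27479 hr
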